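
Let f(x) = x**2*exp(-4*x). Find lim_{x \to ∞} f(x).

0

Write as x^2/e^{4x}, an ∞/∞ form.
Exponential growth dominates any polynomial, so repeated L'Hôpital (or the standard result) gives 0.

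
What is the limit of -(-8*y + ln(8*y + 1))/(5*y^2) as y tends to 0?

32/5

Direct substitution gives 0/0.
Apply L'Hôpital: lim (-8 + 8/(8*y + 1))/(-10*y), still 0/0.
After 2 applications of L'Hôpital's rule the quotient is (-64/(8*y + 1)^2)/(-10); substituting y = 0 gives 32/5.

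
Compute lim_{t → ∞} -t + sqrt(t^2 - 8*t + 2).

-4

This has the form ∞ − ∞. Multiply and divide by the conjugate √(t^2 - 8*t + 2) + t.
That gives (-8t + 2) / (√(t^2 - 8*t + 2) + t).
Divide numerator and denominator by t: the limit is -8/(2·1) = -4.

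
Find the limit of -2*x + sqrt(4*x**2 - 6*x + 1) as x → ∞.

-3/2

An ∞ − ∞ form. Rationalising with the conjugate, the difference becomes (-6x + 1) / (√(4*x^2 - 6*x + 1) + 2x).
For large x the denominator behaves like 2·2x, so the quotient tends to -6/4 = -3/2.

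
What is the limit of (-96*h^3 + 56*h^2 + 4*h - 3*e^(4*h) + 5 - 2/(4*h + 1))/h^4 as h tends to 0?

Substitution gives 0/0; apply L'Hôpital's rule 4 times.
After differentiating numerator and denominator 4 times the quotient is (-768*e^(4*h) - 12288/(4*h + 1)^5)/(24); at h = 0 this is -544.

-544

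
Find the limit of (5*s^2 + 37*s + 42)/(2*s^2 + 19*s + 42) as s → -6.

23/5

Since s = -6 makes numerator and denominator zero, (s + 6) divides both.
Cancelling it gives (5*s + 7)/(2*s + 7); now plug in s = -6 to get 23/5.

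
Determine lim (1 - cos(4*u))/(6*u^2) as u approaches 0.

Substitution gives 0/0.
Use (1 − cos θ)/θ² → 1/2 with θ = 4u: the limit is 4²/(2·6) = 4/3.

4/3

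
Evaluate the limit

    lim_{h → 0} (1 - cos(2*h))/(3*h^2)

2/3

Substitution gives 0/0.
Use (1 − cos u)/u² → 1/2 with u = 2h: the limit is 2²/(2·3) = 2/3.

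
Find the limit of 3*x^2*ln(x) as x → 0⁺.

0

This is a 0·(−∞) form. Rewrite as 3·ln(x) / x^(−2) and apply L'Hôpital:
the derivative quotient is 3·(1/x) / (−2·x^(−3)) = (-3/2)·x^2 → 0.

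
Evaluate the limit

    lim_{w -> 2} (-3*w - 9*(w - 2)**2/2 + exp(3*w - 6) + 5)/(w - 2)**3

9/2

Direct substitution gives 0/0.
Apply L'Hôpital: lim (-9*w + 3*e^(3*w - 6) + 15)/(3*(w - 2)^2), still 0/0.
Apply L'Hôpital: lim (9*e^(3*w - 6) - 9)/(6*w - 12), still 0/0.
After 3 applications of L'Hôpital's rule the quotient is (27*e^(3*w - 6))/(6); substituting w = 2 gives 9/2.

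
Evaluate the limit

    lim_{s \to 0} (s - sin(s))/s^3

1/6

Direct substitution gives 0/0.
Apply L'Hôpital: lim (1 - cos(s))/(3*s^2), still 0/0.
Apply L'Hôpital: lim (sin(s))/(6*s), still 0/0.
After 3 applications of L'Hôpital's rule the quotient is (cos(s))/(6); substituting s = 0 gives 1/6.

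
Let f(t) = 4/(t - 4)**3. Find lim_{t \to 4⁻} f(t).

As t → 4⁻, (t - 4) → 0⁻, so (t - 4)^3 → 0⁻ and 4/(t - 4)^3 → -∞.

-∞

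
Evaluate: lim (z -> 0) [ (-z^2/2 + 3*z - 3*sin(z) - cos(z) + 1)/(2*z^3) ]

1/4

Substitution gives 0/0 (the numerator vanishes to order 3).
Expand each term to order z^3: the coefficient of z^3 in −cos(z) is 0 and in -3·sin(z) is 1/2.
Lower-order terms cancel with the polynomial part, so the numerator is (1/2)·z^3 + o(z^3), and the limit is (1/2)/(2) = 1/4.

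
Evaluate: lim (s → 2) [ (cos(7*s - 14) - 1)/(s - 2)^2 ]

Direct substitution gives 0/0.
Apply L'Hôpital: lim (-7*sin(7*s - 14))/(2*s - 4), still 0/0.
After 2 applications of L'Hôpital's rule the quotient is (-49*cos(7*s - 14))/(2); substituting s = 2 gives -49/2.

-49/2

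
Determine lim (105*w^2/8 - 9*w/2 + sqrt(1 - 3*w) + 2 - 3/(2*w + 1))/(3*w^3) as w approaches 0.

119/16

Substitution gives 0/0 (the numerator vanishes to order 3).
Expand each term to order w^3: the coefficient of w^3 in -3·1/(1 + 2w) is 24 and in √(1 - 3w) is -27/16.
Lower-order terms cancel with the polynomial part, so the numerator is (357/16)·w^3 + o(w^3), and the limit is (357/16)/(3) = 119/16.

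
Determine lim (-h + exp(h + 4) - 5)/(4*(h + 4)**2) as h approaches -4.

1/8

Direct substitution gives 0/0.
Apply L'Hôpital: lim (e^(h + 4) - 1)/(8*h + 32), still 0/0.
After 2 applications of L'Hôpital's rule the quotient is (e^(h + 4))/(8); substituting h = -4 gives 1/8.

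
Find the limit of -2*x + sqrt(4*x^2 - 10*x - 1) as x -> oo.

-5/2

This has the form ∞ − ∞. Multiply and divide by the conjugate √(4*x^2 - 10*x - 1) + 2x.
That gives (-10x - 1) / (√(4*x^2 - 10*x - 1) + 2x).
Divide numerator and denominator by x: the limit is -10/(2·2) = -5/2.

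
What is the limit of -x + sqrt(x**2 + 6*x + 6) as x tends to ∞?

An ∞ − ∞ form. Rationalising with the conjugate, the difference becomes (6x + 6) / (√(x^2 + 6*x + 6) + x).
For large x the denominator behaves like 2·x, so the quotient tends to 6/2 = 3.

3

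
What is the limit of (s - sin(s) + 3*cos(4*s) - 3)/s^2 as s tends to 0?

Substitution gives 0/0; apply L'Hôpital's rule 2 times.
After differentiating numerator and denominator 2 times the quotient is (sin(s) - 48*cos(4*s))/(2); at s = 0 this is -24.

-24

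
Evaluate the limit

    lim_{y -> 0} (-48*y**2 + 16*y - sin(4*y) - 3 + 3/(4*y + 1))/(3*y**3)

Substitution gives 0/0 (the numerator vanishes to order 3).
Expand each term to order y^3: the coefficient of y^3 in 3·1/(1 + 4y) is -192 and in −sin(4y) is 32/3.
Lower-order terms cancel with the polynomial part, so the numerator is (-544/3)·y^3 + o(y^3), and the limit is (-544/3)/(3) = -544/9.

-544/9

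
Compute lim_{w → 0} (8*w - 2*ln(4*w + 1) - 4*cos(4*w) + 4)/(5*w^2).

48/5

Substitution gives 0/0; apply L'Hôpital's rule 2 times.
After differentiating numerator and denominator 2 times the quotient is (64*cos(4*w) + 32/(4*w + 1)^2)/(10); at w = 0 this is 48/5.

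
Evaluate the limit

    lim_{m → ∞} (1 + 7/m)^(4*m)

e^(28)

Let L be the limit and take ln: ln L = lim (4m)·ln(1 + 7/m) = lim (4m)·(7/m + O(1/m²)) = 28.
Hence L = e^(28).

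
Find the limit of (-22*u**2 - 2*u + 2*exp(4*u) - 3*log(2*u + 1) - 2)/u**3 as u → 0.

Substitution gives 0/0 (the numerator vanishes to order 3).
Expand each term to order u^3: the coefficient of u^3 in 2·e^(4u) is 64/3 and in -3·ln(1 + 2u) is -8.
Lower-order terms cancel with the polynomial part, so the numerator is (40/3)·u^3 + o(u^3), and the limit is (40/3)/(1) = 40/3.

40/3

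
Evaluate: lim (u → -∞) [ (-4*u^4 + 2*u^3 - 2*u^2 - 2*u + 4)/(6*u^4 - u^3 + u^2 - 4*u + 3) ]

Numerator and denominator both have degree 4.
Dividing every term by u^4, all lower-order terms vanish and the limit is the ratio of leading coefficients, -4/(6) = -2/3.

-2/3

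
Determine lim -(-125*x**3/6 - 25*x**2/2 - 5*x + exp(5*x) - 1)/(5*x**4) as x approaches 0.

Direct substitution gives 0/0.
Apply L'Hôpital: lim (-125*x^2/2 - 25*x + 5*e^(5*x) - 5)/(-20*x^3), still 0/0.
Apply L'Hôpital: lim (-125*x + 25*e^(5*x) - 25)/(-60*x^2), still 0/0.
Apply L'Hôpital: lim (125*e^(5*x) - 125)/(-120*x), still 0/0.
After 4 applications of L'Hôpital's rule the quotient is (625*e^(5*x))/(-120); substituting x = 0 gives -125/24.

-125/24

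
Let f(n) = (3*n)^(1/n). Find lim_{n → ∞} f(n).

1

Base → ∞ and exponent → 0: an ∞^0 form.
Take logs: (1/n)·ln(3·n^1) = (ln 3 + 1·ln n)/n → 0.
So the limit is e^0 = 1.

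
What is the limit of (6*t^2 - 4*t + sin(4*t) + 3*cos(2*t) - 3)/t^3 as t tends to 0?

Substitution gives 0/0; apply L'Hôpital's rule 3 times.
After differentiating numerator and denominator 3 times the quotient is (24*sin(2*t) - 64*cos(4*t))/(6); at t = 0 this is -32/3.

-32/3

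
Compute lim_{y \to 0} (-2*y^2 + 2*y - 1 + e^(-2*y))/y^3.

-4/3

Direct substitution gives 0/0.
Apply L'Hôpital: lim (-4*y + 2 - 2*e^(-2*y))/(3*y^2), still 0/0.
Apply L'Hôpital: lim (-4 + 4*e^(-2*y))/(6*y), still 0/0.
After 3 applications of L'Hôpital's rule the quotient is (-8*e^(-2*y))/(6); substituting y = 0 gives -4/3.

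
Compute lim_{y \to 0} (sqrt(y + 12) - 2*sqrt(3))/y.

Substitution gives 0/0. Multiply numerator and denominator by the conjugate √(12 + y) + √12.
The numerator becomes (12 + y) − 12 = y, so the expression simplifies to 1/(√(12 + y) + √12).
Letting y → 0 gives 1/(2√12) = √(3)/12.

√(3)/12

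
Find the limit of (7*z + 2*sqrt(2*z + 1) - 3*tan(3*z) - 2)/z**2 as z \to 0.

Substitution gives 0/0 (the numerator vanishes to order 2).
Expand each term to order z^2: the coefficient of z^2 in 2·√(1 + 2z) is -1 and in -3·tan(3z) is 0.
Lower-order terms cancel with the polynomial part, so the numerator is (-1)·z^2 + o(z^2), and the limit is (-1)/(1) = -1.

-1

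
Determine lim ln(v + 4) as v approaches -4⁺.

-∞

As v → -4⁺, v + 4 → 0⁺ and ln(v + 4) → −∞.
Multiplying by 1 gives -∞.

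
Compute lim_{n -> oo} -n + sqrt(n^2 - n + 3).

-1/2

An ∞ − ∞ form. Rationalising with the conjugate, the difference becomes (-n + 3) / (√(n^2 - n + 3) + n).
For large n the denominator behaves like 2·n, so the quotient tends to -1/2 = -1/2.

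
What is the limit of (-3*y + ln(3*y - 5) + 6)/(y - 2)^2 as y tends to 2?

-9/2

Direct substitution gives 0/0.
Apply L'Hôpital: lim (-3 + 3/(3*y - 5))/(2*y - 4), still 0/0.
After 2 applications of L'Hôpital's rule the quotient is (-9/(3*y - 5)^2)/(2); substituting y = 2 gives -9/2.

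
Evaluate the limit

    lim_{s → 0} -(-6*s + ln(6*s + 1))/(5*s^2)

Direct substitution gives 0/0.
Apply L'Hôpital: lim (-6 + 6/(6*s + 1))/(-10*s), still 0/0.
After 2 applications of L'Hôpital's rule the quotient is (-36/(6*s + 1)^2)/(-10); substituting s = 0 gives 18/5.

18/5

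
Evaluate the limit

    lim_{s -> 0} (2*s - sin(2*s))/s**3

Direct substitution gives 0/0.
Apply L'Hôpital: lim (2 - 2*cos(2*s))/(3*s^2), still 0/0.
Apply L'Hôpital: lim (4*sin(2*s))/(6*s), still 0/0.
After 3 applications of L'Hôpital's rule the quotient is (8*cos(2*s))/(6); substituting s = 0 gives 4/3.

4/3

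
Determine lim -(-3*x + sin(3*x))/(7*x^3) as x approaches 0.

Direct substitution gives 0/0.
Apply L'Hôpital: lim (3*cos(3*x) - 3)/(-21*x^2), still 0/0.
Apply L'Hôpital: lim (-9*sin(3*x))/(-42*x), still 0/0.
After 3 applications of L'Hôpital's rule the quotient is (-27*cos(3*x))/(-42); substituting x = 0 gives 9/14.

9/14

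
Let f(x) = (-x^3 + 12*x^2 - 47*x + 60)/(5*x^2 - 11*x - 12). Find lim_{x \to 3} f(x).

-2/19

Direct substitution gives 0/0, so factor. Both numerator and denominator have (x - 3) as a factor.
After cancelling, the expression reduces to (-x^2 + 9*x - 20)/(5*x + 4).
Substituting x = 3 gives -2/19.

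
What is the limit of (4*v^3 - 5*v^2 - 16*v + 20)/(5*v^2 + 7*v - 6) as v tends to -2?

At v = -2 both the top and bottom vanish — a removable singularity. Factoring out (v + 2) from each leaves (4*v^2 - 13*v + 10)/(5*v - 3), which at v = -2 equals -4.

-4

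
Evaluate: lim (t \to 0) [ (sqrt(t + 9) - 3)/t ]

Substitution gives 0/0. Multiply numerator and denominator by the conjugate √(9 + t) + √9.
The numerator becomes (9 + t) − 9 = t, so the expression simplifies to 1/(√(9 + t) + √9).
Letting t → 0 gives 1/(2√9) = 1/6.

1/6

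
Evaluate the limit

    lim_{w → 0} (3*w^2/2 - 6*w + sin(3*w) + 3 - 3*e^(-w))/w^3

-4

Substitution gives 0/0; apply L'Hôpital's rule 3 times.
After differentiating numerator and denominator 3 times the quotient is (-27*cos(3*w) + 3*e^(-w))/(6); at w = 0 this is -4.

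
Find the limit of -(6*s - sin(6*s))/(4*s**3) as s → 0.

-9

Direct substitution gives 0/0.
Apply L'Hôpital: lim (6 - 6*cos(6*s))/(-12*s^2), still 0/0.
Apply L'Hôpital: lim (36*sin(6*s))/(-24*s), still 0/0.
After 3 applications of L'Hôpital's rule the quotient is (216*cos(6*s))/(-24); substituting s = 0 gives -9.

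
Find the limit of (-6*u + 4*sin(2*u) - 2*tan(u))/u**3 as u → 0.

Substitution gives 0/0 (the numerator vanishes to order 3).
Expand each term to order u^3: the coefficient of u^3 in -2·tan(u) is -2/3 and in 4·sin(2u) is -16/3.
Lower-order terms cancel with the polynomial part, so the numerator is (-6)·u^3 + o(u^3), and the limit is (-6)/(1) = -6.

-6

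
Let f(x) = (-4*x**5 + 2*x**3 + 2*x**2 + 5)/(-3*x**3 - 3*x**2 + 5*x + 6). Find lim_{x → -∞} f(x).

∞

The numerator has higher degree (5 > 3); the quotient behaves like (-4/(-3))·x^2 for large |x|.
As x → −∞ this diverges to ∞.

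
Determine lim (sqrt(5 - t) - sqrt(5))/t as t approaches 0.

A 0/0 form; rationalise with √(5 - t) + √5. This collapses the numerator to -t, leaving -1/(√(5 - t) + √5) → -1/(2√5) = -√(5)/10.

-√(5)/10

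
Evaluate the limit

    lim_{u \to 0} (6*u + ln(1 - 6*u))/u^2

Direct substitution gives 0/0.
Apply L'Hôpital: lim (6 - 6/(1 - 6*u))/(2*u), still 0/0.
After 2 applications of L'Hôpital's rule the quotient is (-36/(1 - 6*u)^2)/(2); substituting u = 0 gives -18.

-18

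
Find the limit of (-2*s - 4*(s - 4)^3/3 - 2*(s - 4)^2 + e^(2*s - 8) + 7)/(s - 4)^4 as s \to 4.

2/3

Direct substitution gives 0/0.
Apply L'Hôpital: lim (-4*s - 4*(s - 4)^2 + 2*e^(2*s - 8) + 14)/(4*(s - 4)^3), still 0/0.
Apply L'Hôpital: lim (-8*s + 4*e^(2*s - 8) + 28)/(12*(s - 4)^2), still 0/0.
Apply L'Hôpital: lim (8*e^(2*s - 8) - 8)/(24*s - 96), still 0/0.
After 4 applications of L'Hôpital's rule the quotient is (16*e^(2*s - 8))/(24); substituting s = 4 gives 2/3.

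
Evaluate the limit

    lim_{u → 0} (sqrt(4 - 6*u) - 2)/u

-3/2

Substitution gives 0/0. Multiply numerator and denominator by the conjugate √(4 - 6u) + √4.
The numerator becomes (4 - 6u) − 4 = -6u, so the expression simplifies to -6/(√(4 - 6u) + √4).
Letting u → 0 gives -6/(2√4) = -3/2.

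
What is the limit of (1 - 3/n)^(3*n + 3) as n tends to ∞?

The base → 1 and the exponent → ∞: a 1^∞ form.
Take logarithms: (3n + 3)·ln(1 - 3/n). Since ln(1+u) ~ u for small u, this behaves like (3n)·(-3/n) → -9.
So the limit is e^(-9).

e^(-9)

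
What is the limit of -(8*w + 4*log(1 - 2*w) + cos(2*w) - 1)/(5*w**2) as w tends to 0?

2

Substitution gives 0/0; apply L'Hôpital's rule 2 times.
After differentiating numerator and denominator 2 times the quotient is (-4*cos(2*w) - 16/(2*w - 1)^2)/(-10); at w = 0 this is 2.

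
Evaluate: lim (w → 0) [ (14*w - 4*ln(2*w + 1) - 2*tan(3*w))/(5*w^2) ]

Substitution gives 0/0 (the numerator vanishes to order 2).
Expand each term to order w^2: the coefficient of w^2 in -2·tan(3w) is 0 and in -4·ln(1 + 2w) is 8.
Lower-order terms cancel with the polynomial part, so the numerator is (8)·w^2 + o(w^2), and the limit is (8)/(5) = 8/5.

8/5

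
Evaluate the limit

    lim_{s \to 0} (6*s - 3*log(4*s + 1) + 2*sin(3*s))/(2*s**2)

12

Substitution gives 0/0 (the numerator vanishes to order 2).
Expand each term to order s^2: the coefficient of s^2 in -3·ln(1 + 4s) is 24 and in 2·sin(3s) is 0.
Lower-order terms cancel with the polynomial part, so the numerator is (24)·s^2 + o(s^2), and the limit is (24)/(2) = 12.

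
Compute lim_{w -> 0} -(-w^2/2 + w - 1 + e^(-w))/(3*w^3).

Direct substitution gives 0/0.
Apply L'Hôpital: lim (-w + 1 - e^(-w))/(-9*w^2), still 0/0.
Apply L'Hôpital: lim (-1 + e^(-w))/(-18*w), still 0/0.
After 3 applications of L'Hôpital's rule the quotient is (-e^(-w))/(-18); substituting w = 0 gives 1/18.

1/18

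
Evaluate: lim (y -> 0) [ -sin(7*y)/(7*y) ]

Substitution gives 0/0.
Write it as (7/(-7))·sin(7y)/(7y); since sin(u)/u → 1, the limit is -1.

-1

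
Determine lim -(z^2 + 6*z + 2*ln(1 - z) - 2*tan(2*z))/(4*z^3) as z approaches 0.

Substitution gives 0/0 (the numerator vanishes to order 3).
Expand each term to order z^3: the coefficient of z^3 in -2·tan(2z) is -16/3 and in 2·ln(1 - z) is -2/3.
Lower-order terms cancel with the polynomial part, so the numerator is (-6)·z^3 + o(z^3), and the limit is (-6)/(-4) = 3/2.

3/2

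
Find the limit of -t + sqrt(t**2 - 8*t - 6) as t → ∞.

An ∞ − ∞ form. Rationalising with the conjugate, the difference becomes (-8t - 6) / (√(t^2 - 8*t - 6) + t).
For large t the denominator behaves like 2·t, so the quotient tends to -8/2 = -4.

-4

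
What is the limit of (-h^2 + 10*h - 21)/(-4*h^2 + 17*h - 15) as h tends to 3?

Direct substitution gives 0/0, so factor. Both numerator and denominator have (h - 3) as a factor.
After cancelling, the expression reduces to (7 - h)/(5 - 4*h).
Substituting h = 3 gives -4/7.

-4/7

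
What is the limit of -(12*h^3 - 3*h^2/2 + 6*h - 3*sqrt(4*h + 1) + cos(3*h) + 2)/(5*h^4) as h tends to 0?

Substitution gives 0/0 (the numerator vanishes to order 4).
Expand each term to order h^4: the coefficient of h^4 in -3·√(1 + 4h) is 30 and in cos(3h) is 27/8.
Lower-order terms cancel with the polynomial part, so the numerator is (267/8)·h^4 + o(h^4), and the limit is (267/8)/(-5) = -267/40.

-267/40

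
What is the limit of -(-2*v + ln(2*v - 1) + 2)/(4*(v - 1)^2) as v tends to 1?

Direct substitution gives 0/0.
Apply L'Hôpital: lim (-2 + 2/(2*v - 1))/(8 - 8*v), still 0/0.
After 2 applications of L'Hôpital's rule the quotient is (-4/(2*v - 1)^2)/(-8); substituting v = 1 gives 1/2.

1/2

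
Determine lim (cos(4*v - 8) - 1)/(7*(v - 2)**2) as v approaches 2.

-8/7

Direct substitution gives 0/0.
Apply L'Hôpital: lim (-4*sin(4*v - 8))/(14*v - 28), still 0/0.
After 2 applications of L'Hôpital's rule the quotient is (-16*cos(4*v - 8))/(14); substituting v = 2 gives -8/7.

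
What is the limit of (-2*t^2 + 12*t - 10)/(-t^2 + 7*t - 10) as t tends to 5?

8/3

Since t = 5 makes numerator and denominator zero, (t - 5) divides both.
Cancelling it gives (2 - 2*t)/(2 - t); now plug in t = 5 to get 8/3.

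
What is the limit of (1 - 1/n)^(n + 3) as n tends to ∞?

Let L be the limit and take ln: ln L = lim (n + 3)·ln(1 - 1/n) = lim (n + 3)·(-1/n + O(1/n²)) = -1.
Hence L = e^(-1).

e^(-1)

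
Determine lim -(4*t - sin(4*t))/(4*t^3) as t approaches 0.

-8/3

Direct substitution gives 0/0.
Apply L'Hôpital: lim (4 - 4*cos(4*t))/(-12*t^2), still 0/0.
Apply L'Hôpital: lim (16*sin(4*t))/(-24*t), still 0/0.
After 3 applications of L'Hôpital's rule the quotient is (64*cos(4*t))/(-24); substituting t = 0 gives -8/3.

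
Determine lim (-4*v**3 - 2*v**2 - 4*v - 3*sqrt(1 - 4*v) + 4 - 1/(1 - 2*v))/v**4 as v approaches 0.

Substitution gives 0/0 (the numerator vanishes to order 4).
Expand each term to order v^4: the coefficient of v^4 in -3·√(1 - 4v) is 30 and in −1/(1 - 2v) is -16.
Lower-order terms cancel with the polynomial part, so the numerator is (14)·v^4 + o(v^4), and the limit is (14)/(1) = 14.

14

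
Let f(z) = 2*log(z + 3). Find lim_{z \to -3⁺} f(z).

-∞

As z → -3⁺, z + 3 → 0⁺ and ln(z + 3) → −∞.
Multiplying by 2 gives -∞.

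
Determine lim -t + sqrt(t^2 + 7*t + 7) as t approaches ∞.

7/2

This has the form ∞ − ∞. Multiply and divide by the conjugate √(t^2 + 7*t + 7) + t.
That gives (7t + 7) / (√(t^2 + 7*t + 7) + t).
Divide numerator and denominator by t: the limit is 7/(2·1) = 7/2.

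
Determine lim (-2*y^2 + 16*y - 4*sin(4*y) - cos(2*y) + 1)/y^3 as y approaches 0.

Substitution gives 0/0 (the numerator vanishes to order 3).
Expand each term to order y^3: the coefficient of y^3 in −cos(2y) is 0 and in -4·sin(4y) is 128/3.
Lower-order terms cancel with the polynomial part, so the numerator is (128/3)·y^3 + o(y^3), and the limit is (128/3)/(1) = 128/3.

128/3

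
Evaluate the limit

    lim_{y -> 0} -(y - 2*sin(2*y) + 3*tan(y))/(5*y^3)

-11/15

Substitution gives 0/0 (the numerator vanishes to order 3).
Expand each term to order y^3: the coefficient of y^3 in -2·sin(2y) is 8/3 and in 3·tan(y) is 1.
Lower-order terms cancel with the polynomial part, so the numerator is (11/3)·y^3 + o(y^3), and the limit is (11/3)/(-5) = -11/15.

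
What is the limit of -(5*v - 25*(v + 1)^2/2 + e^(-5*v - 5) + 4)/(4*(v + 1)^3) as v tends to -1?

Direct substitution gives 0/0.
Apply L'Hôpital: lim (-25*v - 5*e^(-5*v - 5) - 20)/(-12*(v + 1)^2), still 0/0.
Apply L'Hôpital: lim (25*e^(-5*v - 5) - 25)/(-24*v - 24), still 0/0.
After 3 applications of L'Hôpital's rule the quotient is (-125*e^(-5*v - 5))/(-24); substituting v = -1 gives 125/24.

125/24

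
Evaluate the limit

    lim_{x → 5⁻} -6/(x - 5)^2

As x → 5⁻, (x - 5) → 0⁻, so (x - 5)^2 → 0⁺ and -6/(x - 5)^2 → -∞.

-∞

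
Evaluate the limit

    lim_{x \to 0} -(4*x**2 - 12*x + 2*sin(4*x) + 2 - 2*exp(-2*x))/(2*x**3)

28/3

Substitution gives 0/0 (the numerator vanishes to order 3).
Expand each term to order x^3: the coefficient of x^3 in -2·e^(-2x) is 8/3 and in 2·sin(4x) is -64/3.
Lower-order terms cancel with the polynomial part, so the numerator is (-56/3)·x^3 + o(x^3), and the limit is (-56/3)/(-2) = 28/3.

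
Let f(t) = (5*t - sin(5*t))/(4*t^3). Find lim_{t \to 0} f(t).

Direct substitution gives 0/0.
Apply L'Hôpital: lim (5 - 5*cos(5*t))/(12*t^2), still 0/0.
Apply L'Hôpital: lim (25*sin(5*t))/(24*t), still 0/0.
After 3 applications of L'Hôpital's rule the quotient is (125*cos(5*t))/(24); substituting t = 0 gives 125/24.

125/24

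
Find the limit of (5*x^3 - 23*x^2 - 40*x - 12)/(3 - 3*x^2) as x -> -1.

7/2

Since x = -1 makes numerator and denominator zero, (x + 1) divides both.
Cancelling it gives (5*x^2 - 28*x - 12)/(3 - 3*x); now plug in x = -1 to get 7/2.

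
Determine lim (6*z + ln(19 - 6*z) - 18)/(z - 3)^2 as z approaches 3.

-18

Direct substitution gives 0/0.
Apply L'Hôpital: lim (6 - 6/(19 - 6*z))/(2*z - 6), still 0/0.
After 2 applications of L'Hôpital's rule the quotient is (-36/(19 - 6*z)^2)/(2); substituting z = 3 gives -18.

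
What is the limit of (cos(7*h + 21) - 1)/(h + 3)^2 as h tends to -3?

Direct substitution gives 0/0.
Apply L'Hôpital: lim (-7*sin(7*h + 21))/(2*h + 6), still 0/0.
After 2 applications of L'Hôpital's rule the quotient is (-49*cos(7*h + 21))/(2); substituting h = -3 gives -49/2.

-49/2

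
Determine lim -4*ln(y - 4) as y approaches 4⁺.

∞

As y → 4⁺, y - 4 → 0⁺ and ln(y - 4) → −∞.
Multiplying by -4 gives ∞.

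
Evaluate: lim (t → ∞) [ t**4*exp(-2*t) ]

0

Write as t^4/e^{2t}, an ∞/∞ form.
Exponential growth dominates any polynomial, so repeated L'Hôpital (or the standard result) gives 0.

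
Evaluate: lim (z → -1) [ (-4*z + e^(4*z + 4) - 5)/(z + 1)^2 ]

8

Direct substitution gives 0/0.
Apply L'Hôpital: lim (4*e^(4*z + 4) - 4)/(2*z + 2), still 0/0.
After 2 applications of L'Hôpital's rule the quotient is (16*e^(4*z + 4))/(2); substituting z = -1 gives 8.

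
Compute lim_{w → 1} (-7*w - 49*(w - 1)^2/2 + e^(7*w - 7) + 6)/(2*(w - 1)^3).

Direct substitution gives 0/0.
Apply L'Hôpital: lim (-49*w + 7*e^(7*w - 7) + 42)/(6*(w - 1)^2), still 0/0.
Apply L'Hôpital: lim (49*e^(7*w - 7) - 49)/(12*w - 12), still 0/0.
After 3 applications of L'Hôpital's rule the quotient is (343*e^(7*w - 7))/(12); substituting w = 1 gives 343/12.

343/12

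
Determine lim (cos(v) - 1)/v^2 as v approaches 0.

-1/2

Direct substitution gives 0/0.
Apply L'Hôpital: lim (-sin(v))/(2*v), still 0/0.
After 2 applications of L'Hôpital's rule the quotient is (-cos(v))/(2); substituting v = 0 gives -1/2.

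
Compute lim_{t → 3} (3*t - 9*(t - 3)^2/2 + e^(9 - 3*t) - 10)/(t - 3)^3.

Direct substitution gives 0/0.
Apply L'Hôpital: lim (-9*t - 3*e^(9 - 3*t) + 30)/(3*(t - 3)^2), still 0/0.
Apply L'Hôpital: lim (9*e^(9 - 3*t) - 9)/(6*t - 18), still 0/0.
After 3 applications of L'Hôpital's rule the quotient is (-27*e^(9 - 3*t))/(6); substituting t = 3 gives -9/2.

-9/2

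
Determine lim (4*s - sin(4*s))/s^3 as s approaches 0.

32/3

Direct substitution gives 0/0.
Apply L'Hôpital: lim (4 - 4*cos(4*s))/(3*s^2), still 0/0.
Apply L'Hôpital: lim (16*sin(4*s))/(6*s), still 0/0.
After 3 applications of L'Hôpital's rule the quotient is (64*cos(4*s))/(6); substituting s = 0 gives 32/3.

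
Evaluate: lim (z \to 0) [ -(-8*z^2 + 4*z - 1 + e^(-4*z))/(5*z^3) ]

32/15

Direct substitution gives 0/0.
Apply L'Hôpital: lim (-16*z + 4 - 4*e^(-4*z))/(-15*z^2), still 0/0.
Apply L'Hôpital: lim (-16 + 16*e^(-4*z))/(-30*z), still 0/0.
After 3 applications of L'Hôpital's rule the quotient is (-64*e^(-4*z))/(-30); substituting z = 0 gives 32/15.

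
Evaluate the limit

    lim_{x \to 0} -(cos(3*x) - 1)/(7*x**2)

Direct substitution gives 0/0.
Apply L'Hôpital: lim (-3*sin(3*x))/(-14*x), still 0/0.
After 2 applications of L'Hôpital's rule the quotient is (-9*cos(3*x))/(-14); substituting x = 0 gives 9/14.

9/14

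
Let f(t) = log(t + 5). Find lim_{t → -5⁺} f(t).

As t → -5⁺, t + 5 → 0⁺ and ln(t + 5) → −∞.
Multiplying by 1 gives -∞.

-∞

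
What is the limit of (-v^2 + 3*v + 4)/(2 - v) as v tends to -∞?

-∞

The numerator has higher degree (2 > 1); the quotient behaves like (-1/(-1))·v^1 for large |v|.
As v → −∞ this diverges to -∞.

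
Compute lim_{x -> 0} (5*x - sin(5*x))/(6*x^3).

Direct substitution gives 0/0.
Apply L'Hôpital: lim (5 - 5*cos(5*x))/(18*x^2), still 0/0.
Apply L'Hôpital: lim (25*sin(5*x))/(36*x), still 0/0.
After 3 applications of L'Hôpital's rule the quotient is (125*cos(5*x))/(36); substituting x = 0 gives 125/36.

125/36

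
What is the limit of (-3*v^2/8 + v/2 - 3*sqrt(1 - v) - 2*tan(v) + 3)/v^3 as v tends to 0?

-23/48

Substitution gives 0/0; apply L'Hôpital's rule 3 times.
After differentiating numerator and denominator 3 times the quotient is (8/cos(v)^2 - 12/cos(v)^4 + 9/(8*(1 - v)^(5/2)))/(6); at v = 0 this is -23/48.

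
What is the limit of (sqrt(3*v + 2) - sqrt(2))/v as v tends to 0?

3*√(2)/4

Substitution gives 0/0. Multiply numerator and denominator by the conjugate √(2 + 3v) + √2.
The numerator becomes (2 + 3v) − 2 = 3v, so the expression simplifies to 3/(√(2 + 3v) + √2).
Letting v → 0 gives 3/(2√2) = 3*√(2)/4.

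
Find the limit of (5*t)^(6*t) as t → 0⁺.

Base → 0⁺ and exponent → 0⁺: a 0^0 form.
Take logs: 6t·ln(5t). This is 0·(−∞); rewriting as ln(5t)/(1/(6t)) and applying L'Hôpital gives 0.
Hence the limit is e^0 = 1.

1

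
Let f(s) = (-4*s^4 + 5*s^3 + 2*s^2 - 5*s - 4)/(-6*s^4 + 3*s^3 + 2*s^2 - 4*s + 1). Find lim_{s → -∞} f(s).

2/3

Numerator and denominator both have degree 4.
Dividing every term by s^4, all lower-order terms vanish and the limit is the ratio of leading coefficients, -4/(-6) = 2/3.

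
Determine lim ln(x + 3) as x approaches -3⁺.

-∞

As x → -3⁺, x + 3 → 0⁺ and ln(x + 3) → −∞.
Multiplying by 1 gives -∞.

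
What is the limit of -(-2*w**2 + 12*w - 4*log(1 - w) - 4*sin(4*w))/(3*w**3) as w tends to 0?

Substitution gives 0/0; apply L'Hôpital's rule 3 times.
After differentiating numerator and denominator 3 times the quotient is (256*cos(4*w) - 8/(w - 1)^3)/(-18); at w = 0 this is -44/3.

-44/3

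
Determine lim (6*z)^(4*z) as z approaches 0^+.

Base → 0⁺ and exponent → 0⁺: a 0^0 form.
Take logs: 4z·ln(6z). This is 0·(−∞); rewriting as ln(6z)/(1/(4z)) and applying L'Hôpital gives 0.
Hence the limit is e^0 = 1.

1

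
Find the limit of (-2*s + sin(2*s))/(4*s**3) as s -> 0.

Direct substitution gives 0/0.
Apply L'Hôpital: lim (2*cos(2*s) - 2)/(12*s^2), still 0/0.
Apply L'Hôpital: lim (-4*sin(2*s))/(24*s), still 0/0.
After 3 applications of L'Hôpital's rule the quotient is (-8*cos(2*s))/(24); substituting s = 0 gives -1/3.

-1/3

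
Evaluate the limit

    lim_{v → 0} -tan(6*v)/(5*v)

Substitution gives 0/0.
Since tan(u)/u → 1 as u → 0, tan(6v)/(6v) → 1 and the limit is 6/(-5) = -6/5.

-6/5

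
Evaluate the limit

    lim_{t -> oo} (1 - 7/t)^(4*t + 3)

e^(-28)

Let L be the limit and take ln: ln L = lim (4t + 3)·ln(1 - 7/t) = lim (4t + 3)·(-7/t + O(1/t²)) = -28.
Hence L = e^(-28).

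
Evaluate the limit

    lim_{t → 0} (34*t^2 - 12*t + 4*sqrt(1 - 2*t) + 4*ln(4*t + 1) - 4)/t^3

Substitution gives 0/0 (the numerator vanishes to order 3).
Expand each term to order t^3: the coefficient of t^3 in 4·ln(1 + 4t) is 256/3 and in 4·√(1 - 2t) is -2.
Lower-order terms cancel with the polynomial part, so the numerator is (250/3)·t^3 + o(t^3), and the limit is (250/3)/(1) = 250/3.

250/3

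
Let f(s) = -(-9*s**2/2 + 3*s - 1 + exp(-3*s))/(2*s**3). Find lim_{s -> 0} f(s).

9/4

Direct substitution gives 0/0.
Apply L'Hôpital: lim (-9*s + 3 - 3*e^(-3*s))/(-6*s^2), still 0/0.
Apply L'Hôpital: lim (-9 + 9*e^(-3*s))/(-12*s), still 0/0.
After 3 applications of L'Hôpital's rule the quotient is (-27*e^(-3*s))/(-12); substituting s = 0 gives 9/4.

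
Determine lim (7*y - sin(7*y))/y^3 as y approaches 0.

Direct substitution gives 0/0.
Apply L'Hôpital: lim (7 - 7*cos(7*y))/(3*y^2), still 0/0.
Apply L'Hôpital: lim (49*sin(7*y))/(6*y), still 0/0.
After 3 applications of L'Hôpital's rule the quotient is (343*cos(7*y))/(6); substituting y = 0 gives 343/6.

343/6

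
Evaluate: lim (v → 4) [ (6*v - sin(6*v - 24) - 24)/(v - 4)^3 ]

Direct substitution gives 0/0.
Apply L'Hôpital: lim (6 - 6*cos(6*v - 24))/(3*(v - 4)^2), still 0/0.
Apply L'Hôpital: lim (36*sin(6*v - 24))/(6*v - 24), still 0/0.
After 3 applications of L'Hôpital's rule the quotient is (216*cos(6*v - 24))/(6); substituting v = 4 gives 36.

36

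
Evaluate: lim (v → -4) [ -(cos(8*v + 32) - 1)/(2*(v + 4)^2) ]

Direct substitution gives 0/0.
Apply L'Hôpital: lim (-8*sin(8*v + 32))/(-4*v - 16), still 0/0.
After 2 applications of L'Hôpital's rule the quotient is (-64*cos(8*v + 32))/(-4); substituting v = -4 gives 16.

16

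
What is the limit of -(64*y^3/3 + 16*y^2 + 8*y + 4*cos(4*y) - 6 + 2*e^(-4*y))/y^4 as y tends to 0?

Substitution gives 0/0 (the numerator vanishes to order 4).
Expand each term to order y^4: the coefficient of y^4 in 4·cos(4y) is 128/3 and in 2·e^(-4y) is 64/3.
Lower-order terms cancel with the polynomial part, so the numerator is (64)·y^4 + o(y^4), and the limit is (64)/(-1) = -64.

-64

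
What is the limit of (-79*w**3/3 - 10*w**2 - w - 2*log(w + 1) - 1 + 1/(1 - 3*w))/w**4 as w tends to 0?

Substitution gives 0/0 (the numerator vanishes to order 4).
Expand each term to order w^4: the coefficient of w^4 in -2·ln(1 + w) is 1/2 and in 1/(1 - 3w) is 81.
Lower-order terms cancel with the polynomial part, so the numerator is (163/2)·w^4 + o(w^4), and the limit is (163/2)/(1) = 163/2.

163/2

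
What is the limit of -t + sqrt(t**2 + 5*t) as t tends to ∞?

5/2

This has the form ∞ − ∞. Multiply and divide by the conjugate √(t^2 + 5*t) + t.
That gives (5t) / (√(t^2 + 5*t) + t).
Divide numerator and denominator by t: the limit is 5/(2·1) = 5/2.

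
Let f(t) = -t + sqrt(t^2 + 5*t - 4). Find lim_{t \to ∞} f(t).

5/2

An ∞ − ∞ form. Rationalising with the conjugate, the difference becomes (5t - 4) / (√(t^2 + 5*t - 4) + t).
For large t the denominator behaves like 2·t, so the quotient tends to 5/2 = 5/2.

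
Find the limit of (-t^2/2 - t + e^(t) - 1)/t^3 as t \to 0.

1/6

Direct substitution gives 0/0.
Apply L'Hôpital: lim (-t + e^(t) - 1)/(3*t^2), still 0/0.
Apply L'Hôpital: lim (e^(t) - 1)/(6*t), still 0/0.
After 3 applications of L'Hôpital's rule the quotient is (e^(t))/(6); substituting t = 0 gives 1/6.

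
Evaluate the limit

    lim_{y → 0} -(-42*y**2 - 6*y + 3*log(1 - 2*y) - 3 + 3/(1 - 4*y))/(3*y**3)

Substitution gives 0/0; apply L'Hôpital's rule 3 times.
After differentiating numerator and denominator 3 times the quotient is (1152/(4*y - 1)^4 + 48/(2*y - 1)^3)/(-18); at y = 0 this is -184/3.

-184/3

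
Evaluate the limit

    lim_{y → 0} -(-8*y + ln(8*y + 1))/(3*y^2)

32/3

Direct substitution gives 0/0.
Apply L'Hôpital: lim (-8 + 8/(8*y + 1))/(-6*y), still 0/0.
After 2 applications of L'Hôpital's rule the quotient is (-64/(8*y + 1)^2)/(-6); substituting y = 0 gives 32/3.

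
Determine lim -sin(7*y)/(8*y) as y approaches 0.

-7/8

Substitution gives 0/0.
Write it as (7/(-8))·sin(7y)/(7y); since sin(u)/u → 1, the limit is -7/8.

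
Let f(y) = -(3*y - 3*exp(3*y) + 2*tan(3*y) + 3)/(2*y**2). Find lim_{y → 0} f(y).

27/4

Substitution gives 0/0 (the numerator vanishes to order 2).
Expand each term to order y^2: the coefficient of y^2 in -3·e^(3y) is -27/2 and in 2·tan(3y) is 0.
Lower-order terms cancel with the polynomial part, so the numerator is (-27/2)·y^2 + o(y^2), and the limit is (-27/2)/(-2) = 27/4.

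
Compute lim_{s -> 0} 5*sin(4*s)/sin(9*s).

20/9

Substitution gives 0/0.
Divide numerator and denominator by s: sin(4s)/s → 4 and sin(9s)/s → 9, so the limit is 5·4/9 = 20/9.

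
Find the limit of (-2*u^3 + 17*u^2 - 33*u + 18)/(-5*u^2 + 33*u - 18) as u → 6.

Direct substitution gives 0/0, so factor. Both numerator and denominator have (u - 6) as a factor.
After cancelling, the expression reduces to (-2*u^2 + 5*u - 3)/(3 - 5*u).
Substituting u = 6 gives 5/3.

5/3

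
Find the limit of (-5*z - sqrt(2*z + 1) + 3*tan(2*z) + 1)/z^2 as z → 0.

Substitution gives 0/0 (the numerator vanishes to order 2).
Expand each term to order z^2: the coefficient of z^2 in 3·tan(2z) is 0 and in −√(1 + 2z) is 1/2.
Lower-order terms cancel with the polynomial part, so the numerator is (1/2)·z^2 + o(z^2), and the limit is (1/2)/(1) = 1/2.

1/2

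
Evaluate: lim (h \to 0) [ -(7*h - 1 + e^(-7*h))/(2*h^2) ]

Direct substitution gives 0/0.
Apply L'Hôpital: lim (7 - 7*e^(-7*h))/(-4*h), still 0/0.
After 2 applications of L'Hôpital's rule the quotient is (49*e^(-7*h))/(-4); substituting h = 0 gives -49/4.

-49/4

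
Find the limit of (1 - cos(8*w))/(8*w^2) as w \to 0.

4

Substitution gives 0/0.
Use (1 − cos u)/u² → 1/2 with u = 8w: the limit is 8²/(2·8) = 4.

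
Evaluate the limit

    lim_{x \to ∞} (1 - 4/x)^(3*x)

Let L be the limit and take ln: ln L = lim (3x)·ln(1 - 4/x) = lim (3x)·(-4/x + O(1/x²)) = -12.
Hence L = e^(-12).

e^(-12)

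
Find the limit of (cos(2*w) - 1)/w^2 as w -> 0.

Direct substitution gives 0/0.
Apply L'Hôpital: lim (-2*sin(2*w))/(2*w), still 0/0.
After 2 applications of L'Hôpital's rule the quotient is (-4*cos(2*w))/(2); substituting w = 0 gives -2.

-2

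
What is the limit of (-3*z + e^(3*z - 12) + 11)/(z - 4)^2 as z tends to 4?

Direct substitution gives 0/0.
Apply L'Hôpital: lim (3*e^(3*z - 12) - 3)/(2*z - 8), still 0/0.
After 2 applications of L'Hôpital's rule the quotient is (9*e^(3*z - 12))/(2); substituting z = 4 gives 9/2.

9/2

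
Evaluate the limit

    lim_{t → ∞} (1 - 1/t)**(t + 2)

e^(-1)

Let L be the limit and take ln: ln L = lim (t + 2)·ln(1 - 1/t) = lim (t + 2)·(-1/t + O(1/t²)) = -1.
Hence L = e^(-1).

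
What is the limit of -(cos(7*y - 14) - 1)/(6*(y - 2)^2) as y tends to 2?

Direct substitution gives 0/0.
Apply L'Hôpital: lim (-7*sin(7*y - 14))/(24 - 12*y), still 0/0.
After 2 applications of L'Hôpital's rule the quotient is (-49*cos(7*y - 14))/(-12); substituting y = 2 gives 49/12.

49/12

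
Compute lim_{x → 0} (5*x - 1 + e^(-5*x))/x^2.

Direct substitution gives 0/0.
Apply L'Hôpital: lim (5 - 5*e^(-5*x))/(2*x), still 0/0.
After 2 applications of L'Hôpital's rule the quotient is (25*e^(-5*x))/(2); substituting x = 0 gives 25/2.

25/2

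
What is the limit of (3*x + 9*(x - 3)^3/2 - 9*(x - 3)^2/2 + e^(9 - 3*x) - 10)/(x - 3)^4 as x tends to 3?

Direct substitution gives 0/0.
Apply L'Hôpital: lim (-9*x + 27*(x - 3)^2/2 - 3*e^(9 - 3*x) + 30)/(4*(x - 3)^3), still 0/0.
Apply L'Hôpital: lim (27*x + 9*e^(9 - 3*x) - 90)/(12*(x - 3)^2), still 0/0.
Apply L'Hôpital: lim (27 - 27*e^(9 - 3*x))/(24*x - 72), still 0/0.
After 4 applications of L'Hôpital's rule the quotient is (81*e^(9 - 3*x))/(24); substituting x = 3 gives 27/8.

27/8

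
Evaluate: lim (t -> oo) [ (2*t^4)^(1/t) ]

Base → ∞ and exponent → 0: an ∞^0 form.
Take logs: (1/t)·ln(2·t^4) = (ln 2 + 4·ln t)/t → 0.
So the limit is e^0 = 1.

1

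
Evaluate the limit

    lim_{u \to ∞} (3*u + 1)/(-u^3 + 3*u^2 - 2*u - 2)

0

The denominator has degree 3 and the numerator degree 1. Dividing numerator and denominator by u^3 sends every term to 0 except the leading denominator term, so the limit is 0.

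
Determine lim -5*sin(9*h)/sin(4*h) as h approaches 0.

Substitution gives 0/0.
Divide numerator and denominator by h: sin(9h)/h → 9 and sin(4h)/h → 4, so the limit is -5·9/4 = -45/4.

-45/4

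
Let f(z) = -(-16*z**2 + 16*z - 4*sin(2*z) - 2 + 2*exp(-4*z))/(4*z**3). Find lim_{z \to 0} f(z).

4

Substitution gives 0/0; apply L'Hôpital's rule 3 times.
After differentiating numerator and denominator 3 times the quotient is (32*cos(2*z) - 128*e^(-4*z))/(-24); at z = 0 this is 4.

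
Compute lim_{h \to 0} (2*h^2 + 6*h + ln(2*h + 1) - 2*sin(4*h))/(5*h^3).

Substitution gives 0/0; apply L'Hôpital's rule 3 times.
After differentiating numerator and denominator 3 times the quotient is (128*cos(4*h) + 16/(2*h + 1)^3)/(30); at h = 0 this is 24/5.

24/5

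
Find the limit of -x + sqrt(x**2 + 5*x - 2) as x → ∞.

5/2

This has the form ∞ − ∞. Multiply and divide by the conjugate √(x^2 + 5*x - 2) + x.
That gives (5x - 2) / (√(x^2 + 5*x - 2) + x).
Divide numerator and denominator by x: the limit is 5/(2·1) = 5/2.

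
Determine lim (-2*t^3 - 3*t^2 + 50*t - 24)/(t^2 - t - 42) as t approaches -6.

10

Direct substitution gives 0/0, so factor. Both numerator and denominator have (t + 6) as a factor.
After cancelling, the expression reduces to (-2*t^2 + 9*t - 4)/(t - 7).
Substituting t = -6 gives 10.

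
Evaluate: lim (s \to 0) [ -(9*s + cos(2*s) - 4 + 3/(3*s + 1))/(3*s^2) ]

-25/3

Substitution gives 0/0 (the numerator vanishes to order 2).
Expand each term to order s^2: the coefficient of s^2 in 3·1/(1 + 3s) is 27 and in cos(2s) is -2.
Lower-order terms cancel with the polynomial part, so the numerator is (25)·s^2 + o(s^2), and the limit is (25)/(-3) = -25/3.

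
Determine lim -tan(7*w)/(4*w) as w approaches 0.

Substitution gives 0/0.
Since tan(u)/u → 1 as u → 0, tan(7w)/(7w) → 1 and the limit is 7/(-4) = -7/4.

-7/4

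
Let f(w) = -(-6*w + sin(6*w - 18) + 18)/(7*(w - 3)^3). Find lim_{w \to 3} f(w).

36/7

Direct substitution gives 0/0.
Apply L'Hôpital: lim (6*cos(6*w - 18) - 6)/(-21*(w - 3)^2), still 0/0.
Apply L'Hôpital: lim (-36*sin(6*w - 18))/(126 - 42*w), still 0/0.
After 3 applications of L'Hôpital's rule the quotient is (-216*cos(6*w - 18))/(-42); substituting w = 3 gives 36/7.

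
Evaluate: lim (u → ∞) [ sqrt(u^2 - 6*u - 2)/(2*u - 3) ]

1/2

For large |u|, √(u^2 - 6*u - 2) ≈ √1·|u| and the denominator ≈ 2u.
Since u → +∞, |u| = u, giving √1/(2) = 1/2.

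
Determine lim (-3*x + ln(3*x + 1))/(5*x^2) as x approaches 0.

-9/10

Direct substitution gives 0/0.
Apply L'Hôpital: lim (-3 + 3/(3*x + 1))/(10*x), still 0/0.
After 2 applications of L'Hôpital's rule the quotient is (-9/(3*x + 1)^2)/(10); substituting x = 0 gives -9/10.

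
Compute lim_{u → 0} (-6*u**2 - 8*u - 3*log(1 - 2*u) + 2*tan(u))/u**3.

26/3

Substitution gives 0/0 (the numerator vanishes to order 3).
Expand each term to order u^3: the coefficient of u^3 in -3·ln(1 - 2u) is 8 and in 2·tan(u) is 2/3.
Lower-order terms cancel with the polynomial part, so the numerator is (26/3)·u^3 + o(u^3), and the limit is (26/3)/(1) = 26/3.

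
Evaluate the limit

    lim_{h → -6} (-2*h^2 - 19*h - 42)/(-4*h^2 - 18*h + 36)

1/6

Since h = -6 makes numerator and denominator zero, (h + 6) divides both.
Cancelling it gives (-2*h - 7)/(6 - 4*h); now plug in h = -6 to get 1/6.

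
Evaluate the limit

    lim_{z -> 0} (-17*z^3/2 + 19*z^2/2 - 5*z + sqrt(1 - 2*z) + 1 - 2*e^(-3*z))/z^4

-59/8

Substitution gives 0/0; apply L'Hôpital's rule 4 times.
After differentiating numerator and denominator 4 times the quotient is (-162*e^(-3*z) - 15/(1 - 2*z)^(7/2))/(24); at z = 0 this is -59/8.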